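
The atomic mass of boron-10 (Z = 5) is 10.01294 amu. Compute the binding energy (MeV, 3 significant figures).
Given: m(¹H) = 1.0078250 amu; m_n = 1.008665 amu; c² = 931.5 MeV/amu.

Mass of separated nucleons = 5(1.0078250) + 5(1.008665) = 5.0391250 + 5.043325 = 10.0824500 amu
Mass defect Δm = 10.0824500 − 10.01294 = 0.0695100 amu
Converting to energy: 0.0695100 amu × 931.5 MeV/amu = 64.7486 MeV

64.7 MeV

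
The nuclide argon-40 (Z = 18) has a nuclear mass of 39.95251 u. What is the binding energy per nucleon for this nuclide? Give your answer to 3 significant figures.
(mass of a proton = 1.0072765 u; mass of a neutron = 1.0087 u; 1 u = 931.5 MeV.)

8.61 MeV/nucleon

The nucleus contains 18 protons and 40 − 18 = 22 neutrons.
Mass of separated nucleons = 18(1.0072765) + 22(1.0087) = 18.1309770 + 22.1914 = 40.3223770 u
The mass defect is 40.3223770 − 39.95251 = 0.3698670 u.
E_B = 0.3698670 × 931.5 = 344.531 MeV
Per nucleon: 344.531 / 40 = 8.613 MeV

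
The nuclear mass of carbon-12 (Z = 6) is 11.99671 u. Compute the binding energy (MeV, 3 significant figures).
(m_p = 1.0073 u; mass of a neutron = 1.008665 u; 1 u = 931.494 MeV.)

92.3 MeV

Σm = 6·m_p + 6·m_n = 6.0438 + 6.051990 = 12.095790 u
The mass defect is 12.095790 − 11.99671 = 0.099080 u.
Binding energy = Δm·c² = 0.099080 × 931.494 MeV/u = 92.2924 MeV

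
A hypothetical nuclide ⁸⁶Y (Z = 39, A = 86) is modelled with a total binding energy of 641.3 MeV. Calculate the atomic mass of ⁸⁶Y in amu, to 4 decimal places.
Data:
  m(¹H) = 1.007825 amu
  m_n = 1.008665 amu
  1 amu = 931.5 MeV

Mass defect = 641.3 MeV / (931.5 MeV/amu) = 0.688459 amu
Constituent mass = 39(1.007825) + 47(1.008665) = 86.712430 amu
Atomic mass = 86.712430 − 0.688459 = 86.023971 amu ≈ 86.0240 amu (to 4 decimal places)

86.0240 amu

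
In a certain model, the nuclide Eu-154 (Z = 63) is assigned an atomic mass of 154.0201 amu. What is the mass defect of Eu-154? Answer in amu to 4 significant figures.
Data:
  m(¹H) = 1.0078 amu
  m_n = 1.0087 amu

1.263 amu

With 63 protons and 91 neutrons (A = 154):
Mass of separated nucleons = 63(1.0078) + 91(1.0087) = 63.4914 + 91.7917 = 155.2831 amu
The mass defect is 155.2831 − 154.0201 = 1.2630 amu.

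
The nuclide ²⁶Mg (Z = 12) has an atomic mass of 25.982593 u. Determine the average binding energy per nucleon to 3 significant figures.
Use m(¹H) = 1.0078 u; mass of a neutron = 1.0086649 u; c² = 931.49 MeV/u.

Z = 12, so N = A − Z = 26 − 12 = 14.
Σm = 12·m(¹H) + 14·m_n = 12.0936 + 14.1213086 = 26.2149086 u
Mass defect Δm = 26.2149086 − 25.982593 = 0.2323156 u
Converting to energy: 0.2323156 u × 931.49 MeV/u = 216.400 MeV
Per nucleon: 216.400 / 26 = 8.323 MeV

8.32 MeV/nucleon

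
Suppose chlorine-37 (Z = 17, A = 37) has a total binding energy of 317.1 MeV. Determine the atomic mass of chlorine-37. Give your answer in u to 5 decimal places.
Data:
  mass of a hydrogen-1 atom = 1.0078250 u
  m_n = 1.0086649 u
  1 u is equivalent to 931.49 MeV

36.96590 u

Mass defect = 317.1 MeV / (931.49 MeV/u) = 0.3404223 u
Constituent mass = 17(1.0078250) + 20(1.0086649) = 37.3063230 u
Atomic mass = 37.3063230 − 0.3404223 = 36.9659007 u ≈ 36.96590 u (to 5 decimal places)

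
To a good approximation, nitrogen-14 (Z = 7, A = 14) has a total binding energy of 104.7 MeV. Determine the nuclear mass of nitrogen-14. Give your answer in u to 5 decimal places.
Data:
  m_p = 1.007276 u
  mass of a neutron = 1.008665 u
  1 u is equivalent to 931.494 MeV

13.99919 u

Mass defect = 104.7 MeV / (931.494 MeV/u) = 0.1124001 u
Constituent mass = 7(1.007276) + 7(1.008665) = 14.111587 u
Nuclear mass = 14.111587 − 0.1124001 = 13.9991869 u ≈ 13.99919 u (to 5 decimal places)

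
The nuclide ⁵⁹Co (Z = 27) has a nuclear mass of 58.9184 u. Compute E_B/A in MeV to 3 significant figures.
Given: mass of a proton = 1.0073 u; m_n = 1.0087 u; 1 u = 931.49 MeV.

8.80 MeV/nucleon

Σm = 27·m_p + 32·m_n = 27.1971 + 32.2784 = 59.4755 u
The mass defect is 59.4755 − 58.9184 = 0.5571 u.
Binding energy = Δm·c² = 0.5571 × 931.49 MeV/u = 518.933 MeV
BE/A = 518.933 MeV / 59 = 8.795 MeV/nucleon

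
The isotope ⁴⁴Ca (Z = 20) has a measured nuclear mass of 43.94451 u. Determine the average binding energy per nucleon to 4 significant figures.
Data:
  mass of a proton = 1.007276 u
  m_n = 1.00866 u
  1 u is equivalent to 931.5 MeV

8.656 MeV/nucleon

With 20 protons and 24 neutrons (A = 44):
Σm = 20·m_p + 24·m_n = 20.145520 + 24.20784 = 44.353360 u
Δm = 44.353360 − 43.94451 = 0.408850 u
E_B = 0.408850 × 931.5 = 380.844 MeV
BE/A = 380.844 MeV / 44 = 8.656 MeV/nucleon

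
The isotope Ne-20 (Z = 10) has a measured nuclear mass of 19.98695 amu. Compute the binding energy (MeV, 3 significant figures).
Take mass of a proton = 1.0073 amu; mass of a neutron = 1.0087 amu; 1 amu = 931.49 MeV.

Z = 10, so N = A − Z = 20 − 10 = 10.
Total constituent mass: 10 × 1.0073 + 10 × 1.0087 = 20.1600 amu
Δm = 20.1600 − 19.98695 = 0.17305 amu
Converting to energy: 0.17305 amu × 931.49 MeV/amu = 161.194 MeV

161 MeV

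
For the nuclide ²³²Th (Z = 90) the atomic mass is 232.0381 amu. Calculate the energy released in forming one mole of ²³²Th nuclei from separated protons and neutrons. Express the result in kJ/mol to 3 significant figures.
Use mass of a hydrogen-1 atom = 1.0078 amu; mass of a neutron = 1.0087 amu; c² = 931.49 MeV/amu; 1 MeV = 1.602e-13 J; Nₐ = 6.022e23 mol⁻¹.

The nucleus contains 90 protons and 232 − 90 = 142 neutrons.
Total constituent mass: 90 × 1.0078 + 142 × 1.0087 = 233.9374 amu
The mass defect is 233.9374 − 232.0381 = 1.8993 amu.
Binding energy = Δm·c² = 1.8993 × 931.49 MeV/amu = 1769.18 MeV
Per nucleus in joules: 1769.18 MeV × 1.602e-13 J/MeV = 2.8342e-10 J
Per mole: 2.8342e-10 J × 6.022e23 mol⁻¹ = 1.7068e+14 J/mol

1.71e+11 kJ/mol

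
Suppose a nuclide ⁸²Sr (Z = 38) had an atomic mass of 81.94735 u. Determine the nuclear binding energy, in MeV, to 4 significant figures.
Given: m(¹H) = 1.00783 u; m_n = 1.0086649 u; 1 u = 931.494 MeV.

681.3 MeV

Total constituent mass: 38 × 1.00783 + 44 × 1.0086649 = 82.6787956 u
Δm = 82.6787956 − 81.94735 = 0.7314456 u
Converting to energy: 0.7314456 u × 931.494 MeV/u = 681.337 MeV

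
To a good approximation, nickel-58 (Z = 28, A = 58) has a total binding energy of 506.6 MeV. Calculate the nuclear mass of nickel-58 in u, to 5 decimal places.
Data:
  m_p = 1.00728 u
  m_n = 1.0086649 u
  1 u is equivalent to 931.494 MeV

57.91993 u

Mass defect = 506.6 MeV / (931.494 MeV/u) = 0.5438575 u
Constituent mass = 28(1.00728) + 30(1.0086649) = 58.4637870 u
Nuclear mass = 58.4637870 − 0.5438575 = 57.9199295 u ≈ 57.91993 u (to 5 decimal places)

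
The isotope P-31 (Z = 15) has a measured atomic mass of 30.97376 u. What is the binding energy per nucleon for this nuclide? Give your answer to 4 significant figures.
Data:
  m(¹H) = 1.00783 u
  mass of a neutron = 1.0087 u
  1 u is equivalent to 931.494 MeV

Z = 15, so N = A − Z = 31 − 15 = 16.
Total constituent mass: 15 × 1.00783 + 16 × 1.0087 = 31.25665 u
The mass defect is 31.25665 − 30.97376 = 0.28289 u.
Binding energy = Δm·c² = 0.28289 × 931.494 MeV/u = 263.510 MeV
BE/A = 263.510 MeV / 31 = 8.500 MeV/nucleon

8.500 MeV/nucleon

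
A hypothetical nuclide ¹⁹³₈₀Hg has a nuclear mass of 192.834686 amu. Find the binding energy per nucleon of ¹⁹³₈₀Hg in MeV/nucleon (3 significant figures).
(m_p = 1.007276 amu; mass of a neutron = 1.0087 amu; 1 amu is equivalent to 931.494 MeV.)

8.35 MeV/nucleon

Total constituent mass: 80 × 1.007276 + 113 × 1.0087 = 194.565180 amu
The mass defect is 194.565180 − 192.834686 = 1.730494 amu.
Converting to energy: 1.730494 amu × 931.494 MeV/amu = 1611.94 MeV
BE/A = 1611.94 MeV / 193 = 8.352 MeV/nucleon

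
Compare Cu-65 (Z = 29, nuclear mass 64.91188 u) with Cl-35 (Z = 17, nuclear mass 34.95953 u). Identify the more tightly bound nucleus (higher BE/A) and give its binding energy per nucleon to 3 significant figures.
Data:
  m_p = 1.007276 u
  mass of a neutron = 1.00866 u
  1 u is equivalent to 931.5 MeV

Cu-65: Σm = 29(1.007276) + 36(1.00866) = 65.522764 u; Δm = 0.610884 u; E_B = 569.04 MeV; E_B/A = 8.754 MeV
Cl-35: Σm = 17(1.007276) + 18(1.00866) = 35.279572 u; Δm = 0.320042 u; E_B = 298.12 MeV; E_B/A = 8.518 MeV
Cu-65 has the higher binding energy per nucleon, so it is the more tightly bound nucleus.

Cu-65; 8.75 MeV/nucleon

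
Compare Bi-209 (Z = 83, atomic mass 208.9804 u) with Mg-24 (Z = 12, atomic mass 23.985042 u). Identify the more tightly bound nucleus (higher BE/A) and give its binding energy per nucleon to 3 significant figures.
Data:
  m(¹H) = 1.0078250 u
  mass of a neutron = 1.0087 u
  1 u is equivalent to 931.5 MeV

Bi-209: Σm = 83(1.0078250) + 126(1.0087) = 210.7456750 u; Δm = 1.7652750 u; E_B = 1644.4 MeV; E_B/A = 7.868 MeV
Mg-24: Σm = 12(1.0078250) + 12(1.0087) = 24.1983000 u; Δm = 0.2132580 u; E_B = 198.65 MeV; E_B/A = 8.277 MeV
Mg-24 has the higher binding energy per nucleon, so it is the more tightly bound nucleus.

Mg-24; 8.28 MeV/nucleon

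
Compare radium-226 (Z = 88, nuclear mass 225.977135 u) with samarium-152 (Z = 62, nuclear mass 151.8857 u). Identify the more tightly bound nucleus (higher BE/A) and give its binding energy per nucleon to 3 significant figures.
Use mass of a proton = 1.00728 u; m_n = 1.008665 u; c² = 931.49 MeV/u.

samarium-152; 8.25 MeV/nucleon

radium-226: Σm = 88(1.00728) + 138(1.008665) = 227.836410 u; Δm = 1.859275 u; E_B = 1731.9 MeV; E_B/A = 7.663 MeV
samarium-152: Σm = 62(1.00728) + 90(1.008665) = 153.231210 u; Δm = 1.345510 u; E_B = 1253.33 MeV; E_B/A = 8.246 MeV
samarium-152 has the higher binding energy per nucleon, so it is the more tightly bound nucleus.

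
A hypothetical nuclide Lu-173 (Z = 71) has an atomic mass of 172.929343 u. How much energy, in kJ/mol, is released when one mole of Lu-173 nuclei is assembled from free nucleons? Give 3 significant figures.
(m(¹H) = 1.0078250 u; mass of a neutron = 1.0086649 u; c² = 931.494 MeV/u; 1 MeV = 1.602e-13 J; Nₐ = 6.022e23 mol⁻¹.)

Z = 71, so N = A − Z = 173 − 71 = 102.
Total constituent mass: 71 × 1.0078250 + 102 × 1.0086649 = 174.4393948 u
Mass defect Δm = 174.4393948 − 172.929343 = 1.5100518 u
E_B = 1.5100518 × 931.494 = 1406.60 MeV
Per nucleus in joules: 1406.60 MeV × 1.602e-13 J/MeV = 2.2534e-10 J
Per mole: 2.2534e-10 J × 6.022e23 mol⁻¹ = 1.3570e+14 J/mol

1.36e+11 kJ/mol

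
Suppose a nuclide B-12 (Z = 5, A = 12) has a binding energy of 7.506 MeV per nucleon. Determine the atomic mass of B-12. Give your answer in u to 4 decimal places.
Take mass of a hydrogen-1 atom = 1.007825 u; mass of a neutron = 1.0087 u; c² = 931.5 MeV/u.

Total binding energy = 12 × 7.506 = 90.072 MeV
Mass defect = 90.072 MeV / (931.5 MeV/u) = 0.096696 u
Constituent mass = 5(1.007825) + 7(1.0087) = 12.100025 u
Atomic mass = 12.100025 − 0.096696 = 12.003329 u ≈ 12.0033 u (to 4 decimal places)

12.0033 u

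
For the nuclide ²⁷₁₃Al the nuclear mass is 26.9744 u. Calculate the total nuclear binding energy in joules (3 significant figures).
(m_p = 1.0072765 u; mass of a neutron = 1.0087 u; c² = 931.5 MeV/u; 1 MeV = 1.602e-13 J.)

3.61e-11 J

Σm = 13·m_p + 14·m_n = 13.0945945 + 14.1218 = 27.2163945 u
Δm = 27.2163945 − 26.9744 = 0.2419945 u
E_B = 0.2419945 × 931.5 = 225.418 MeV
In joules: 225.418 MeV × 1.602e-13 J/MeV = 3.6112e-11 J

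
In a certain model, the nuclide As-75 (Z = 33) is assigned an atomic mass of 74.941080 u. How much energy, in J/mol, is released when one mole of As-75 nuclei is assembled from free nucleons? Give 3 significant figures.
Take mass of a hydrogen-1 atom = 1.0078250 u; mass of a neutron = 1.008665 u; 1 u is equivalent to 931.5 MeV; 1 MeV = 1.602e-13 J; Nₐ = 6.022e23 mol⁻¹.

With 33 protons and 42 neutrons (A = 75):
Mass of separated nucleons = 33(1.0078250) + 42(1.008665) = 33.2582250 + 42.363930 = 75.6221550 u
The mass defect is 75.6221550 − 74.941080 = 0.6810750 u.
Converting to energy: 0.6810750 u × 931.5 MeV/u = 634.421 MeV
Per nucleus in joules: 634.421 MeV × 1.602e-13 J/MeV = 1.0163e-10 J
Per mole: 1.0163e-10 J × 6.022e23 mol⁻¹ = 6.1202e+13 J/mol

6.12e+13 J/mol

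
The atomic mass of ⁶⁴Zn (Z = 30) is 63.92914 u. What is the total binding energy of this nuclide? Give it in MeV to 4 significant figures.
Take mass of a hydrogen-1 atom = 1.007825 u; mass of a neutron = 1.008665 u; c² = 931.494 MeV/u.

559.1 MeV

Σm = 30·m(¹H) + 34·m_n = 30.234750 + 34.294610 = 64.529360 u
Mass defect Δm = 64.529360 − 63.92914 = 0.600220 u
Binding energy = Δm·c² = 0.600220 × 931.494 MeV/u = 559.101 MeV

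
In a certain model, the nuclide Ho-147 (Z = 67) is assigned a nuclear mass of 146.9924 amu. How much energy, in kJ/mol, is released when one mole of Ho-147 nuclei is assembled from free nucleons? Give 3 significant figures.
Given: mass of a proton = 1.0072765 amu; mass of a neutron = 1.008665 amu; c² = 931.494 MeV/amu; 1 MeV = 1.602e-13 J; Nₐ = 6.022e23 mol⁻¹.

Mass of separated nucleons = 67(1.0072765) + 80(1.008665) = 67.4875255 + 80.693200 = 148.1807255 amu
Δm = 148.1807255 − 146.9924 = 1.1883255 amu
E_B = 1.1883255 × 931.494 = 1106.92 MeV
Per nucleus in joules: 1106.92 MeV × 1.602e-13 J/MeV = 1.7733e-10 J
Per mole: 1.7733e-10 J × 6.022e23 mol⁻¹ = 1.0679e+14 J/mol

1.07e+11 kJ/mol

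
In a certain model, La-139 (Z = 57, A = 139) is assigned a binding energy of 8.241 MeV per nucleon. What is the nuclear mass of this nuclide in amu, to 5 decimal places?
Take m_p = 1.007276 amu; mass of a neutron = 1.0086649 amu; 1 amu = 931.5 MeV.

Total binding energy = 139 × 8.241 = 1145.499 MeV
Mass defect = 1145.499 MeV / (931.5 MeV/amu) = 1.2297359 amu
Constituent mass = 57(1.007276) + 82(1.0086649) = 140.1252538 amu
Nuclear mass = 140.1252538 − 1.2297359 = 138.8955179 amu ≈ 138.89552 amu (to 5 decimal places)

138.89552 amu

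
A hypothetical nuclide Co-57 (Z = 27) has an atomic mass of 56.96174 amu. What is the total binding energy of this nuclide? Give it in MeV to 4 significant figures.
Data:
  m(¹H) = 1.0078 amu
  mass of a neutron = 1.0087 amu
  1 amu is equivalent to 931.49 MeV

474.9 MeV

The nucleus contains 27 protons and 57 − 27 = 30 neutrons.
Mass of separated nucleons = 27(1.0078) + 30(1.0087) = 27.2106 + 30.2610 = 57.4716 amu
The mass defect is 57.4716 − 56.96174 = 0.50986 amu.
Converting to energy: 0.50986 amu × 931.49 MeV/amu = 474.929 MeV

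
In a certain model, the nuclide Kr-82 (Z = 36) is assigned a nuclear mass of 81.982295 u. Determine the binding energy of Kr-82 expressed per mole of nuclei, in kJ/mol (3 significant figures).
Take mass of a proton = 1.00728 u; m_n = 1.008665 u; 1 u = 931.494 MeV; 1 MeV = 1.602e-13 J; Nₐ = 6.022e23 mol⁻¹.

Z = 36, so N = A − Z = 82 − 36 = 46.
Σm = 36·m_p + 46·m_n = 36.26208 + 46.398590 = 82.660670 u
The mass defect is 82.660670 − 81.982295 = 0.678375 u.
Binding energy = Δm·c² = 0.678375 × 931.494 MeV/u = 631.902 MeV
Per nucleus in joules: 631.902 MeV × 1.602e-13 J/MeV = 1.0123e-10 J
Per mole: 1.0123e-10 J × 6.022e23 mol⁻¹ = 6.0961e+13 J/mol

6.10e+10 kJ/mol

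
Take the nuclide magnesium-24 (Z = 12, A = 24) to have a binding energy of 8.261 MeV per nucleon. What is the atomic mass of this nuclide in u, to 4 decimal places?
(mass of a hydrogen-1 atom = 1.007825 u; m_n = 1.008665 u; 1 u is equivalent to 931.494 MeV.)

Total binding energy = 24 × 8.261 = 198.264 MeV
Mass defect = 198.264 MeV / (931.494 MeV/u) = 0.212845 u
Constituent mass = 12(1.007825) + 12(1.008665) = 24.197880 u
Atomic mass = 24.197880 − 0.212845 = 23.985035 u ≈ 23.9850 u (to 4 decimal places)

23.9850 u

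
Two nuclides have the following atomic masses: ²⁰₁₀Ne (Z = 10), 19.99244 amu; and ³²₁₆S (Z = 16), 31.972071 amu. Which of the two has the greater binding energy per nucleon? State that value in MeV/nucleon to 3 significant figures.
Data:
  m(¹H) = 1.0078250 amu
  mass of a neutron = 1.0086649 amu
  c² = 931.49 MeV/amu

³²₁₆S; 8.49 MeV/nucleon

²⁰₁₀Ne: Σm = 10(1.0078250) + 10(1.0086649) = 20.1648990 amu; Δm = 0.1724590 amu; E_B = 160.64 MeV; E_B/A = 8.032 MeV
³²₁₆S: Σm = 16(1.0078250) + 16(1.0086649) = 32.2638384 amu; Δm = 0.2917674 amu; E_B = 271.78 MeV; E_B/A = 8.493 MeV
³²₁₆S has the higher binding energy per nucleon, so it is the more tightly bound nucleus.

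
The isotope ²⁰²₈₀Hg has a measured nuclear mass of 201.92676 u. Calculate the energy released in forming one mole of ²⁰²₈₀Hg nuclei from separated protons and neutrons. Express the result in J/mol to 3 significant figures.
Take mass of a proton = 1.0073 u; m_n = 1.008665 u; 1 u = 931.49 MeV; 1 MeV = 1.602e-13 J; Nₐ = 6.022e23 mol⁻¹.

Σm = 80·m_p + 122·m_n = 80.5840 + 123.057130 = 203.641130 u
Mass defect Δm = 203.641130 − 201.92676 = 1.714370 u
Binding energy = Δm·c² = 1.714370 × 931.49 MeV/u = 1596.92 MeV
Per nucleus in joules: 1596.92 MeV × 1.602e-13 J/MeV = 2.5583e-10 J
Per mole: 2.5583e-10 J × 6.022e23 mol⁻¹ = 1.5406e+14 J/mol

1.54e+14 J/mol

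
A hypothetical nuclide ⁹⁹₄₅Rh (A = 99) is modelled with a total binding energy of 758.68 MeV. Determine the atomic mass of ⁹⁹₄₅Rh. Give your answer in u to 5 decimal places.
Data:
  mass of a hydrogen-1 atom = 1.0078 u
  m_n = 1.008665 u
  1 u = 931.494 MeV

99.00443 u

Mass defect = 758.68 MeV / (931.494 MeV/u) = 0.8144765 u
Constituent mass = 45(1.0078) + 54(1.008665) = 99.818910 u
Atomic mass = 99.818910 − 0.8144765 = 99.0044335 u ≈ 99.00443 u (to 5 decimal places)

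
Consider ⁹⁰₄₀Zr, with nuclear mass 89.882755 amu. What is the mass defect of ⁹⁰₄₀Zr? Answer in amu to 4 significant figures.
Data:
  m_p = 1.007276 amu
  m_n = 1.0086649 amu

With 40 protons and 50 neutrons (A = 90):
Σm = 40·m_p + 50·m_n = 40.291040 + 50.4332450 = 90.7242850 amu
The mass defect is 90.7242850 − 89.882755 = 0.8415300 amu.

0.8415 amu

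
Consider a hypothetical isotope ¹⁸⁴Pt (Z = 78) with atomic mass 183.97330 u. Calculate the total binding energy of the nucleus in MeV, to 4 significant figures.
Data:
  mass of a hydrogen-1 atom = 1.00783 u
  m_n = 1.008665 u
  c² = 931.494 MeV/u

1449 MeV

Z = 78, so N = A − Z = 184 − 78 = 106.
Mass of separated nucleons = 78(1.00783) + 106(1.008665) = 78.61074 + 106.918490 = 185.529230 u
The mass defect is 185.529230 − 183.97330 = 1.555930 u.
E_B = 1.555930 × 931.494 = 1449.34 MeV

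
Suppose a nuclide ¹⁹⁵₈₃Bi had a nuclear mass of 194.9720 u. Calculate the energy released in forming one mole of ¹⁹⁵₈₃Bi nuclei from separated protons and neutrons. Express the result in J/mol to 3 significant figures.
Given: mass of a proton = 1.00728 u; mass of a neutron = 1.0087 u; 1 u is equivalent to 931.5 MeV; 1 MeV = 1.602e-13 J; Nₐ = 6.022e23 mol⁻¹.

1.44e+14 J/mol

With 83 protons and 112 neutrons (A = 195):
Σm = 83·m_p + 112·m_n = 83.60424 + 112.9744 = 196.57864 u
Δm = 196.57864 − 194.9720 = 1.60664 u
E_B = 1.60664 × 931.5 = 1496.59 MeV
Per nucleus in joules: 1496.59 MeV × 1.602e-13 J/MeV = 2.3975e-10 J
Per mole: 2.3975e-10 J × 6.022e23 mol⁻¹ = 1.4438e+14 J/mol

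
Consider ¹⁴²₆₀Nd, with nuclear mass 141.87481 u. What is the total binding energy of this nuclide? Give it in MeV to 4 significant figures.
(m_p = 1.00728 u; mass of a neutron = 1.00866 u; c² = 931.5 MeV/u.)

Total constituent mass: 60 × 1.00728 + 82 × 1.00866 = 143.14692 u
Δm = 143.14692 − 141.87481 = 1.27211 u
E_B = 1.27211 × 931.5 = 1184.97 MeV

1185 MeV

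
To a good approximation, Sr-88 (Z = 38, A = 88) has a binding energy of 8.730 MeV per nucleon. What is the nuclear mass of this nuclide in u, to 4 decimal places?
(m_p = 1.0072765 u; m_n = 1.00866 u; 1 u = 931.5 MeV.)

87.8848 u

Total binding energy = 88 × 8.730 = 768.240 MeV
Mass defect = 768.240 MeV / (931.5 MeV/u) = 0.824734 u
Constituent mass = 38(1.0072765) + 50(1.00866) = 88.7095070 u
Nuclear mass = 88.7095070 − 0.824734 = 87.8847730 u ≈ 87.8848 u (to 4 decimal places)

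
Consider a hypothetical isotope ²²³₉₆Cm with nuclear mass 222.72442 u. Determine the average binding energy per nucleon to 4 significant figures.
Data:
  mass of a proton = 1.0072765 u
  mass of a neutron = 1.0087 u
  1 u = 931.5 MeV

The nucleus contains 96 protons and 223 − 96 = 127 neutrons.
Σm = 96·m_p + 127·m_n = 96.6985440 + 128.1049 = 224.8034440 u
Mass defect Δm = 224.8034440 − 222.72442 = 2.0790240 u
Converting to energy: 2.0790240 u × 931.5 MeV/u = 1936.61 MeV
Dividing by A = 223 gives 8.684 MeV per nucleon.

8.684 MeV/nucleon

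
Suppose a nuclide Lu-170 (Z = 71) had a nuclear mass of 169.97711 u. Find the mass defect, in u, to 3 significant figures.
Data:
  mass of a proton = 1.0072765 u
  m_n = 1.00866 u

Z = 71, so N = A − Z = 170 − 71 = 99.
Mass of separated nucleons = 71(1.0072765) + 99(1.00866) = 71.5166315 + 99.85734 = 171.3739715 u
Mass defect Δm = 171.3739715 − 169.97711 = 1.3968615 u

1.40 u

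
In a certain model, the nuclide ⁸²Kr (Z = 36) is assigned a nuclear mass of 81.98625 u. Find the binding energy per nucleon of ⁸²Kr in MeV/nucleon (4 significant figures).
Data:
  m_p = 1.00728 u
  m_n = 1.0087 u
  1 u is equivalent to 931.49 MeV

7.679 MeV/nucleon

Σm = 36·m_p + 46·m_n = 36.26208 + 46.4002 = 82.66228 u
Δm = 82.66228 − 81.98625 = 0.67603 u
Binding energy = Δm·c² = 0.67603 × 931.49 MeV/u = 629.715 MeV
Dividing by A = 82 gives 7.679 MeV per nucleon.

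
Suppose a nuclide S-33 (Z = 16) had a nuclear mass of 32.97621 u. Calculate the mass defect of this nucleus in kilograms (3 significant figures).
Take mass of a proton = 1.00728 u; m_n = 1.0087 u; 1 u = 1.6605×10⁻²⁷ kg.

4.79e-28 kg

With 16 protons and 17 neutrons (A = 33):
Mass of separated nucleons = 16(1.00728) + 17(1.0087) = 16.11648 + 17.1479 = 33.26438 u
The mass defect is 33.26438 − 32.97621 = 0.28817 u.
In SI units: 0.28817 u × 1.6605×10⁻²⁷ kg/u = 4.7851e-28 kg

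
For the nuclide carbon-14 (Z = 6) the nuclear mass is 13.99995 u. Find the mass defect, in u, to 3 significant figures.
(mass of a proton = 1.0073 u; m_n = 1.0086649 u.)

0.113 u

Σm = 6·m_p + 8·m_n = 6.0438 + 8.0693192 = 14.1131192 u
Δm = 14.1131192 − 13.99995 = 0.1131692 u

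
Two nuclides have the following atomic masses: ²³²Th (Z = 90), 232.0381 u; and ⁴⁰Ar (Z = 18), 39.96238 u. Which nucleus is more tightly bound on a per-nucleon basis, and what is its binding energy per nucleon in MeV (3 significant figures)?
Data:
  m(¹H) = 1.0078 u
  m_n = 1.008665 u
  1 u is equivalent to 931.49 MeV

⁴⁰Ar; 8.58 MeV/nucleon

²³²Th: Σm = 90(1.0078) + 142(1.008665) = 233.932430 u; Δm = 1.894330 u; E_B = 1764.5 MeV; E_B/A = 7.606 MeV
⁴⁰Ar: Σm = 18(1.0078) + 22(1.008665) = 40.331030 u; Δm = 0.368650 u; E_B = 343.39 MeV; E_B/A = 8.5848 MeV
⁴⁰Ar has the higher binding energy per nucleon, so it is the more tightly bound nucleus.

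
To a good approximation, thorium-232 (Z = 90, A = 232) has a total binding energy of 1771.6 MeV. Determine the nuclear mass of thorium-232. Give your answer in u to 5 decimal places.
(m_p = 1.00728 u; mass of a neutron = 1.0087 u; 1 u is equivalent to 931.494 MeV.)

231.98871 u

Mass defect = 1771.6 MeV / (931.494 MeV/u) = 1.9018909 u
Constituent mass = 90(1.00728) + 142(1.0087) = 233.89060 u
Nuclear mass = 233.89060 − 1.9018909 = 231.9887091 u ≈ 231.98871 u (to 5 decimal places)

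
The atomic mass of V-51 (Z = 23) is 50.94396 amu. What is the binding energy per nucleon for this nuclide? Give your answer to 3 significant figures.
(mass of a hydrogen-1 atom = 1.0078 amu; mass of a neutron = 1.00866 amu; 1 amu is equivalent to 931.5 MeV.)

8.73 MeV/nucleon

Mass of separated nucleons = 23(1.0078) + 28(1.00866) = 23.1794 + 28.24248 = 51.42188 amu
Δm = 51.42188 − 50.94396 = 0.47792 amu
E_B = 0.47792 × 931.5 = 445.182 MeV
Per nucleon: 445.182 / 51 = 8.729 MeV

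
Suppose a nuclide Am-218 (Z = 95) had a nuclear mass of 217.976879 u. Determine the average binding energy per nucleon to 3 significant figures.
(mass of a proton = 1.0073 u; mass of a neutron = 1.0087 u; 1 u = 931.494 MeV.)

7.63 MeV/nucleon

Z = 95, so N = A − Z = 218 − 95 = 123.
Mass of separated nucleons = 95(1.0073) + 123(1.0087) = 95.6935 + 124.0701 = 219.7636 u
The mass defect is 219.7636 − 217.976879 = 1.786721 u.
E_B = 1.786721 × 931.494 = 1664.32 MeV
Per nucleon: 1664.32 / 218 = 7.634 MeV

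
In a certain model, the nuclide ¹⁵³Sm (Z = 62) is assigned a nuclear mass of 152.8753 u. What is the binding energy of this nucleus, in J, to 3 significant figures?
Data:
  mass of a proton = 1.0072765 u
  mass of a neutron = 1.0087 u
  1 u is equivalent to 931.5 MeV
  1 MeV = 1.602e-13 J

2.04e-10 J

Z = 62, so N = A − Z = 153 − 62 = 91.
Mass of separated nucleons = 62(1.0072765) + 91(1.0087) = 62.4511430 + 91.7917 = 154.2428430 u
Δm = 154.2428430 − 152.8753 = 1.3675430 u
E_B = 1.3675430 × 931.5 = 1273.87 MeV
In joules: 1273.87 MeV × 1.602e-13 J/MeV = 2.0407e-10 J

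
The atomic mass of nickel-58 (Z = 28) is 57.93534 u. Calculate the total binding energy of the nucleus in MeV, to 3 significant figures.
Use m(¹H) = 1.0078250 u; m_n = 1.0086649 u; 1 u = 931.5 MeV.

506 MeV

The nucleus contains 28 protons and 58 − 28 = 30 neutrons.
Total constituent mass: 28 × 1.0078250 + 30 × 1.0086649 = 58.4790470 u
The mass defect is 58.4790470 − 57.93534 = 0.5437070 u.
Binding energy = Δm·c² = 0.5437070 × 931.5 MeV/u = 506.463 MeV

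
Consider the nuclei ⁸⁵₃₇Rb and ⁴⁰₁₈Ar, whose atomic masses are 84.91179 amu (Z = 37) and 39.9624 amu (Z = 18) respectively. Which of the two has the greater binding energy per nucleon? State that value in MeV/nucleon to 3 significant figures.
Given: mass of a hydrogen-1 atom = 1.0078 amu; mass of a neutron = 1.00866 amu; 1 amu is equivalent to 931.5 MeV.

⁸⁵₃₇Rb: Σm = 37(1.0078) + 48(1.00866) = 85.70428 amu; Δm = 0.79249 amu; E_B = 738.204 MeV; E_B/A = 8.6848 MeV
⁴⁰₁₈Ar: Σm = 18(1.0078) + 22(1.00866) = 40.33092 amu; Δm = 0.36852 amu; E_B = 343.28 MeV; E_B/A = 8.582 MeV
⁸⁵₃₇Rb has the higher binding energy per nucleon, so it is the more tightly bound nucleus.

⁸⁵₃₇Rb; 8.68 MeV/nucleon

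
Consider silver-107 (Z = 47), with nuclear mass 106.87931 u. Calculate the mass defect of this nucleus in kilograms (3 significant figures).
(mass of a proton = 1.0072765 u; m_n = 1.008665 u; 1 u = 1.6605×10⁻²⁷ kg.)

1.63e-27 kg

Z = 47, so N = A − Z = 107 − 47 = 60.
Σm = 47·m_p + 60·m_n = 47.3419955 + 60.519900 = 107.8618955 u
Δm = 107.8618955 − 106.87931 = 0.9825855 u
In SI units: 0.9825855 u × 1.6605×10⁻²⁷ kg/u = 1.6316e-27 kg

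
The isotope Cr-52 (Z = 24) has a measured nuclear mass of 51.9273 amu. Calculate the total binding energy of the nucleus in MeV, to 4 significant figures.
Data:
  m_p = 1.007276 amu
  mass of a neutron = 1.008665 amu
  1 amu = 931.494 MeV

456.4 MeV

The nucleus contains 24 protons and 52 − 24 = 28 neutrons.
Total constituent mass: 24 × 1.007276 + 28 × 1.008665 = 52.417244 amu
Δm = 52.417244 − 51.9273 = 0.489944 amu
Binding energy = Δm·c² = 0.489944 × 931.494 MeV/amu = 456.380 MeV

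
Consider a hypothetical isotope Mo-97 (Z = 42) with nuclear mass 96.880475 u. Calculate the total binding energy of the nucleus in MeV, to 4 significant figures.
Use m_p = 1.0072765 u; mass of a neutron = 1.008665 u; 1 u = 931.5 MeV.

839.9 MeV

Z = 42, so N = A − Z = 97 − 42 = 55.
Mass of separated nucleons = 42(1.0072765) + 55(1.008665) = 42.3056130 + 55.476575 = 97.7821880 u
Δm = 97.7821880 − 96.880475 = 0.9017130 u
Converting to energy: 0.9017130 u × 931.5 MeV/u = 839.946 MeV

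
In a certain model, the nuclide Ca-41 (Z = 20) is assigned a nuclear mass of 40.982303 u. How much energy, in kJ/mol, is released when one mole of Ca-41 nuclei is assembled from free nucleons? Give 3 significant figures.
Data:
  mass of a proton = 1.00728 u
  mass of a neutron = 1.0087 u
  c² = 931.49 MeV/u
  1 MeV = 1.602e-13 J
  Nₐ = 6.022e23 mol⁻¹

Mass of separated nucleons = 20(1.00728) + 21(1.0087) = 20.14560 + 21.1827 = 41.32830 u
The mass defect is 41.32830 − 40.982303 = 0.345997 u.
Converting to energy: 0.345997 u × 931.49 MeV/u = 322.293 MeV
Per nucleus in joules: 322.293 MeV × 1.602e-13 J/MeV = 5.1631e-11 J
Per mole: 5.1631e-11 J × 6.022e23 mol⁻¹ = 3.1092e+13 J/mol

3.11e+10 kJ/mol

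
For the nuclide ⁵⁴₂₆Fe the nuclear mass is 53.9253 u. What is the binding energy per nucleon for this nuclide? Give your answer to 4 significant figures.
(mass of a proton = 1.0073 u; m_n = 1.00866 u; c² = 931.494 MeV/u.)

8.745 MeV/nucleon

Total constituent mass: 26 × 1.0073 + 28 × 1.00866 = 54.43228 u
Δm = 54.43228 − 53.9253 = 0.50698 u
E_B = 0.50698 × 931.494 = 472.249 MeV
BE/A = 472.249 MeV / 54 = 8.745 MeV/nucleon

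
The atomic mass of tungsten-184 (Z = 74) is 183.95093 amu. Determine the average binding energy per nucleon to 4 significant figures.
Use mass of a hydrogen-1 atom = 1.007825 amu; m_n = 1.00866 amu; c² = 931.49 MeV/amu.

Z = 74, so N = A − Z = 184 − 74 = 110.
Mass of separated nucleons = 74(1.007825) + 110(1.00866) = 74.579050 + 110.95260 = 185.531650 amu
The mass defect is 185.531650 − 183.95093 = 1.580720 amu.
Binding energy = Δm·c² = 1.580720 × 931.49 MeV/amu = 1472.42 MeV
Dividing by A = 184 gives 8.002 MeV per nucleon.

8.002 MeV/nucleon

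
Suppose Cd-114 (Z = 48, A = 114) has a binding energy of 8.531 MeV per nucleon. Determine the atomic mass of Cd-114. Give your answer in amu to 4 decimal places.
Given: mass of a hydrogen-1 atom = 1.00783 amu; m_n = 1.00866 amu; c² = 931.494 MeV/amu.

Total binding energy = 114 × 8.531 = 972.534 MeV
Mass defect = 972.534 MeV / (931.494 MeV/amu) = 1.044058 amu
Constituent mass = 48(1.00783) + 66(1.00866) = 114.94740 amu
Atomic mass = 114.94740 − 1.044058 = 113.903342 amu ≈ 113.9033 amu (to 4 decimal places)

113.9033 amu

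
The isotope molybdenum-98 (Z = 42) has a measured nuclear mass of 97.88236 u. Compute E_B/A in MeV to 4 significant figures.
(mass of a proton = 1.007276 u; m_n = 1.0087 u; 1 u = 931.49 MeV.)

Z = 42, so N = A − Z = 98 − 42 = 56.
Mass of separated nucleons = 42(1.007276) + 56(1.0087) = 42.305592 + 56.4872 = 98.792792 u
Mass defect Δm = 98.792792 − 97.88236 = 0.910432 u
Binding energy = Δm·c² = 0.910432 × 931.49 MeV/u = 848.058 MeV
BE/A = 848.058 MeV / 98 = 8.654 MeV/nucleon

8.654 MeV/nucleon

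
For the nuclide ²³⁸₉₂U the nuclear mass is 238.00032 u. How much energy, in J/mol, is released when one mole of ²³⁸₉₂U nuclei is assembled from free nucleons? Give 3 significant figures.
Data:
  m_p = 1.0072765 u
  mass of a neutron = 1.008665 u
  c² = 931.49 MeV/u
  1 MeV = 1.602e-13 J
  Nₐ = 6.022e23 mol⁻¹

With 92 protons and 146 neutrons (A = 238):
Total constituent mass: 92 × 1.0072765 + 146 × 1.008665 = 239.9345280 u
Δm = 239.9345280 − 238.00032 = 1.9342080 u
E_B = 1.9342080 × 931.49 = 1801.70 MeV
Per nucleus in joules: 1801.70 MeV × 1.602e-13 J/MeV = 2.8863e-10 J
Per mole: 2.8863e-10 J × 6.022e23 mol⁻¹ = 1.7381e+14 J/mol

1.74e+14 J/mol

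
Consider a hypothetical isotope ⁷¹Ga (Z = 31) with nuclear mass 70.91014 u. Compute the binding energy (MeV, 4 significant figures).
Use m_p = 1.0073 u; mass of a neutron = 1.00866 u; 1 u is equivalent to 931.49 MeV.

Total constituent mass: 31 × 1.0073 + 40 × 1.00866 = 71.57270 u
Mass defect Δm = 71.57270 − 70.91014 = 0.66256 u
Converting to energy: 0.66256 u × 931.49 MeV/u = 617.168 MeV

617.2 MeV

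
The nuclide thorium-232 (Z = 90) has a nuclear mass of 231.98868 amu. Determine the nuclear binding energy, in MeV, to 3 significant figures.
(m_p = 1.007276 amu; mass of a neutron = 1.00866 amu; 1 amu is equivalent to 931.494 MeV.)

With 90 protons and 142 neutrons (A = 232):
Total constituent mass: 90 × 1.007276 + 142 × 1.00866 = 233.884560 amu
Δm = 233.884560 − 231.98868 = 1.895880 amu
Converting to energy: 1.895880 amu × 931.494 MeV/amu = 1766.00 MeV

1770 MeV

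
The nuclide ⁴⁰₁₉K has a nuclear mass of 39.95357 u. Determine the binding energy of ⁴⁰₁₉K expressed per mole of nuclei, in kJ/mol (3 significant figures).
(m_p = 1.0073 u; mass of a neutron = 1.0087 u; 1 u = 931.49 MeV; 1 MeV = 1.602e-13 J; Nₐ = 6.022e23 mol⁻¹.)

3.31e+10 kJ/mol

The nucleus contains 19 protons and 40 − 19 = 21 neutrons.
Mass of separated nucleons = 19(1.0073) + 21(1.0087) = 19.1387 + 21.1827 = 40.3214 u
Δm = 40.3214 − 39.95357 = 0.36783 u
Converting to energy: 0.36783 u × 931.49 MeV/u = 342.630 MeV
Per nucleus in joules: 342.630 MeV × 1.602e-13 J/MeV = 5.4889e-11 J
Per mole: 5.4889e-11 J × 6.022e23 mol⁻¹ = 3.3054e+13 J/mol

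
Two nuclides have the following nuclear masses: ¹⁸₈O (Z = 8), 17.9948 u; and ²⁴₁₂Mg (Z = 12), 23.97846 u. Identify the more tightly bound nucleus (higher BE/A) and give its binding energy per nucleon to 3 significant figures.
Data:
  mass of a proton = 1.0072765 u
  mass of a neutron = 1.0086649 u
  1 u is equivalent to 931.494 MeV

²⁴₁₂Mg; 8.26 MeV/nucleon

¹⁸₈O: Σm = 8(1.0072765) + 10(1.0086649) = 18.1448610 u; Δm = 0.1500610 u; E_B = 139.78 MeV; E_B/A = 7.766 MeV
²⁴₁₂Mg: Σm = 12(1.0072765) + 12(1.0086649) = 24.1912968 u; Δm = 0.2128368 u; E_B = 198.26 MeV; E_B/A = 8.261 MeV
²⁴₁₂Mg has the higher binding energy per nucleon, so it is the more tightly bound nucleus.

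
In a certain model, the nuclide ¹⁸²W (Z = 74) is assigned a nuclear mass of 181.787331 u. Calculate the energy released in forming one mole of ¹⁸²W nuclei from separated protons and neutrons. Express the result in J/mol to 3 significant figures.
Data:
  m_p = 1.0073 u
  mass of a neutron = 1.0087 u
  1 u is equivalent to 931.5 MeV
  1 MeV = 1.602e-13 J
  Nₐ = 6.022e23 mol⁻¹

1.52e+14 J/mol

The nucleus contains 74 protons and 182 − 74 = 108 neutrons.
Mass of separated nucleons = 74(1.0073) + 108(1.0087) = 74.5402 + 108.9396 = 183.4798 u
The mass defect is 183.4798 − 181.787331 = 1.692469 u.
Converting to energy: 1.692469 u × 931.5 MeV/u = 1576.53 MeV
Per nucleus in joules: 1576.53 MeV × 1.602e-13 J/MeV = 2.5256e-10 J
Per mole: 2.5256e-10 J × 6.022e23 mol⁻¹ = 1.5209e+14 J/mol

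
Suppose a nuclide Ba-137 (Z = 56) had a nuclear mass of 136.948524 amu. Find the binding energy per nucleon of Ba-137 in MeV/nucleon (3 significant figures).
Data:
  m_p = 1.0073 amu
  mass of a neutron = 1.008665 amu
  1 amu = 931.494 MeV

7.90 MeV/nucleon

Σm = 56·m_p + 81·m_n = 56.4088 + 81.701865 = 138.110665 amu
Δm = 138.110665 − 136.948524 = 1.162141 amu
Converting to energy: 1.162141 amu × 931.494 MeV/amu = 1082.53 MeV
Dividing by A = 137 gives 7.902 MeV per nucleon.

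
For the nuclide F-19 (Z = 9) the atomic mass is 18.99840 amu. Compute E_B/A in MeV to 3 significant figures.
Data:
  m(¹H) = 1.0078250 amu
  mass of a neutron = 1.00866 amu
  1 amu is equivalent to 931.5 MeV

7.78 MeV/nucleon

Mass of separated nucleons = 9(1.0078250) + 10(1.00866) = 9.0704250 + 10.08660 = 19.1570250 amu
Mass defect Δm = 19.1570250 − 18.99840 = 0.1586250 amu
Binding energy = Δm·c² = 0.1586250 × 931.5 MeV/amu = 147.759 MeV
Dividing by A = 19 gives 7.777 MeV per nucleon.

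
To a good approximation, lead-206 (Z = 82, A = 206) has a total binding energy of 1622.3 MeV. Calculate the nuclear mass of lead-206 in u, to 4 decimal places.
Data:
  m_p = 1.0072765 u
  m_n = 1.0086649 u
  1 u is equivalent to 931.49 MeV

205.9295 u

Mass defect = 1622.3 MeV / (931.49 MeV/u) = 1.741618 u
Constituent mass = 82(1.0072765) + 124(1.0086649) = 207.6711206 u
Nuclear mass = 207.6711206 − 1.741618 = 205.9295026 u ≈ 205.9295 u (to 4 decimal places)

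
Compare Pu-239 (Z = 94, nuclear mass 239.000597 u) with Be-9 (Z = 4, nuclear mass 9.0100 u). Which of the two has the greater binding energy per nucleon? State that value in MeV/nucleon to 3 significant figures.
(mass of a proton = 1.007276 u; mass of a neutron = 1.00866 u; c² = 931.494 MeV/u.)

Pu-239: Σm = 94(1.007276) + 145(1.00866) = 240.939644 u; Δm = 1.939047 u; E_B = 1806.2 MeV; E_B/A = 7.557 MeV
Be-9: Σm = 4(1.007276) + 5(1.00866) = 9.072404 u; Δm = 0.062404 u; E_B = 58.129 MeV; E_B/A = 6.459 MeV
Pu-239 has the higher binding energy per nucleon, so it is the more tightly bound nucleus.

Pu-239; 7.56 MeV/nucleon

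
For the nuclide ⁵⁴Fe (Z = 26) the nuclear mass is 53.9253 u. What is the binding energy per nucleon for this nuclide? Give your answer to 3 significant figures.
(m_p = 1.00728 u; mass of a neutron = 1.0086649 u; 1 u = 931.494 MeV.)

8.74 MeV/nucleon

Σm = 26·m_p + 28·m_n = 26.18928 + 28.2426172 = 54.4318972 u
Δm = 54.4318972 − 53.9253 = 0.5065972 u
E_B = 0.5065972 × 931.494 = 471.892 MeV
Dividing by A = 54 gives 8.739 MeV per nucleon.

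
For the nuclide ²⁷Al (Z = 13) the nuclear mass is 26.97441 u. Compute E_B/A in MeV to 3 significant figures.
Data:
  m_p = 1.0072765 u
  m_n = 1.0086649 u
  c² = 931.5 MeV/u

Mass of separated nucleons = 13(1.0072765) + 14(1.0086649) = 13.0945945 + 14.1213086 = 27.2159031 u
Mass defect Δm = 27.2159031 − 26.97441 = 0.2414931 u
Binding energy = Δm·c² = 0.2414931 × 931.5 MeV/u = 224.951 MeV
Dividing by A = 27 gives 8.332 MeV per nucleon.

8.33 MeV/nucleon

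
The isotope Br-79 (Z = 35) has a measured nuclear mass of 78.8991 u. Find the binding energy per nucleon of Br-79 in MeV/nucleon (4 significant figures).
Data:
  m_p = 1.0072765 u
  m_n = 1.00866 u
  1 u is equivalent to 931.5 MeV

Z = 35, so N = A − Z = 79 − 35 = 44.
Total constituent mass: 35 × 1.0072765 + 44 × 1.00866 = 79.6357175 u
Δm = 79.6357175 − 78.8991 = 0.7366175 u
Binding energy = Δm·c² = 0.7366175 × 931.5 MeV/u = 686.159 MeV
BE/A = 686.159 MeV / 79 = 8.686 MeV/nucleon

8.686 MeV/nucleon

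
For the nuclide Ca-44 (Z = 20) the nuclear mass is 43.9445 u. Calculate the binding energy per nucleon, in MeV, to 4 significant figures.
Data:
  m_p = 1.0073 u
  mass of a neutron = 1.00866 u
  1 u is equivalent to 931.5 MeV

8.666 MeV/nucleon

The nucleus contains 20 protons and 44 − 20 = 24 neutrons.
Σm = 20·m_p + 24·m_n = 20.1460 + 24.20784 = 44.35384 u
Mass defect Δm = 44.35384 − 43.9445 = 0.40934 u
Binding energy = Δm·c² = 0.40934 × 931.5 MeV/u = 381.300 MeV
Per nucleon: 381.300 / 44 = 8.666 MeV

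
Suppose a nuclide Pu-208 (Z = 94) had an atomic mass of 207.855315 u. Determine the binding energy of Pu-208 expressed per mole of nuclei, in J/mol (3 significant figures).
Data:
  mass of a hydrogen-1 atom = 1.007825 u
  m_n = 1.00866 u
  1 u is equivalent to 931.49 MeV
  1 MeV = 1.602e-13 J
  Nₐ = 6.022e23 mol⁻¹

1.68e+14 J/mol

With 94 protons and 114 neutrons (A = 208):
Mass of separated nucleons = 94(1.007825) + 114(1.00866) = 94.735550 + 114.98724 = 209.722790 u
The mass defect is 209.722790 − 207.855315 = 1.867475 u.
Converting to energy: 1.867475 u × 931.49 MeV/u = 1739.53 MeV
Per nucleus in joules: 1739.53 MeV × 1.602e-13 J/MeV = 2.7867e-10 J
Per mole: 2.7867e-10 J × 6.022e23 mol⁻¹ = 1.6782e+14 J/mol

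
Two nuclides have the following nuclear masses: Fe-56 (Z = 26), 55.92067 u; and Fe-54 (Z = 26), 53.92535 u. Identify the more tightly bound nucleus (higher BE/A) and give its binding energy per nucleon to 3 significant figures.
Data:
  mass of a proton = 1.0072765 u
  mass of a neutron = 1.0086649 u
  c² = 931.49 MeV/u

Fe-56: Σm = 26(1.0072765) + 30(1.0086649) = 56.4491360 u; Δm = 0.5284660 u; E_B = 492.26 MeV; E_B/A = 8.790 MeV
Fe-54: Σm = 26(1.0072765) + 28(1.0086649) = 54.4318062 u; Δm = 0.5064562 u; E_B = 471.76 MeV; E_B/A = 8.736 MeV
Fe-56 has the higher binding energy per nucleon, so it is the more tightly bound nucleus.

Fe-56; 8.79 MeV/nucleon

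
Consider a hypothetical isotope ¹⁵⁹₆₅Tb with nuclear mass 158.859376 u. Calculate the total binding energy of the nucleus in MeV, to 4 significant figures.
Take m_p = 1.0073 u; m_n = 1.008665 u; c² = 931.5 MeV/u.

Mass of separated nucleons = 65(1.0073) + 94(1.008665) = 65.4745 + 94.814510 = 160.289010 u
The mass defect is 160.289010 − 158.859376 = 1.429634 u.
Binding energy = Δm·c² = 1.429634 × 931.5 MeV/u = 1331.70 MeV

1332 MeV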